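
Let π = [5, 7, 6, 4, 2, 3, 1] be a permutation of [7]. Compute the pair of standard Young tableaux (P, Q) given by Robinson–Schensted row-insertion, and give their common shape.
P = [1, 3] / [2, 6] / [4] / [5] / [7];  Q = [1, 2] / [3, 6] / [4] / [5] / [7];  common shape = (2, 2, 1, 1, 1)

Row-insert the values π_1, π_2, … into P one at a time, bumping the leftmost entry strictly greater than the inserted value down to the next row. The recording tableau Q records, in position (i, j), the step at which that cell was added to P.
  Insert 5 (step 1): P = [5];  Q = [1]
  Insert 7 (step 2): P = [5, 7];  Q = [1, 2]
  Insert 6 (step 3): P = [5, 6] / [7];  Q = [1, 2] / [3]
  Insert 4 (step 4): P = [4, 6] / [5] / [7];  Q = [1, 2] / [3] / [4]
  Insert 2 (step 5): P = [2, 6] / [4] / [5] / [7];  Q = [1, 2] / [3] / [4] / [5]
  Insert 3 (step 6): P = [2, 3] / [4, 6] / [5] / [7];  Q = [1, 2] / [3, 6] / [4] / [5]
  Insert 1 (step 7): P = [1, 3] / [2, 6] / [4] / [5] / [7];  Q = [1, 2] / [3, 6] / [4] / [5] / [7]
Final shape: (2, 2, 1, 1, 1).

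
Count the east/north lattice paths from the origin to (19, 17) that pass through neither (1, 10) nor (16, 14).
Number of paths = 5684608120

Inclusion–exclusion. Total paths: C(36, 19) = 8597496600. Through P₁: C(11, 1)·C(25, 18) = 5287700. Through P₂: C(30, 16)·C(6, 3) = 2908453500. Since P₁ is strictly southwest of P₂, a monotone path through both must visit P₁ then P₂; paths through both = C(11, 1)·C(19, 15)·C(6, 3) = 852720. Avoid both = 8597496600 − 5287700 − 2908453500 + 852720 = 5684608120.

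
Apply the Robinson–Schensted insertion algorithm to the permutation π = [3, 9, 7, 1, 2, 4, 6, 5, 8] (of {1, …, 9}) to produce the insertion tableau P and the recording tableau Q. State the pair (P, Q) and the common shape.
P = [1, 2, 4, 5, 8] / [3, 6] / [7] / [9];  Q = [1, 2, 6, 7, 9] / [3, 5] / [4] / [8];  common shape = (5, 2, 1, 1)

Row-insert the values π_1, π_2, … into P one at a time, bumping the leftmost entry strictly greater than the inserted value down to the next row. The recording tableau Q records, in position (i, j), the step at which that cell was added to P.
  Insert 3 (step 1): P = [3];  Q = [1]
  Insert 9 (step 2): P = [3, 9];  Q = [1, 2]
  Insert 7 (step 3): P = [3, 7] / [9];  Q = [1, 2] / [3]
  Insert 1 (step 4): P = [1, 7] / [3] / [9];  Q = [1, 2] / [3] / [4]
  Insert 2 (step 5): P = [1, 2] / [3, 7] / [9];  Q = [1, 2] / [3, 5] / [4]
  Insert 4 (step 6): P = [1, 2, 4] / [3, 7] / [9];  Q = [1, 2, 6] / [3, 5] / [4]
  Insert 6 (step 7): P = [1, 2, 4, 6] / [3, 7] / [9];  Q = [1, 2, 6, 7] / [3, 5] / [4]
  Insert 5 (step 8): P = [1, 2, 4, 5] / [3, 6] / [7] / [9];  Q = [1, 2, 6, 7] / [3, 5] / [4] / [8]
  Insert 8 (step 9): P = [1, 2, 4, 5, 8] / [3, 6] / [7] / [9];  Q = [1, 2, 6, 7, 9] / [3, 5] / [4] / [8]
Final shape: (5, 2, 1, 1).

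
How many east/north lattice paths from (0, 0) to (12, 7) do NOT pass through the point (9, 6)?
Number of paths = 30368

Total paths from (0, 0) to (12, 7): C(19, 12) = 50388. Paths through (9, 6): (paths (0, 0) → (9, 6)) × (paths (9, 6) → (12, 7)) = C(15, 9) · C(4, 3) = 5005 · 4 = 20020. Avoidance count = 50388 − 20020 = 30368.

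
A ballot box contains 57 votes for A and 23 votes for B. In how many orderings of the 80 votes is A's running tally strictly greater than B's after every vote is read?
Strict-lead orderings = 29032111978691562520

Total orderings of the 80 votes with 57 for A: C(80, 57) = 68310851714568382400. By the Bertrand ballot formula (Cycle Lemma / reflection principle), the number of orderings in which A is strictly ahead of B throughout is (p − q)/(p + q) · C(p + q, p) = (57 − 23)/(57 + 23) · 68310851714568382400 = 29032111978691562520.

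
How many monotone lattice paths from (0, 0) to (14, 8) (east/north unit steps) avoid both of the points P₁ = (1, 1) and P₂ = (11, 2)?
Number of paths = 160026

Inclusion–exclusion. Total paths: C(22, 14) = 319770. Through P₁: C(2, 1)·C(20, 13) = 155040. Through P₂: C(13, 11)·C(9, 3) = 6552. Since P₁ is strictly southwest of P₂, a monotone path through both must visit P₁ then P₂; paths through both = C(2, 1)·C(11, 10)·C(9, 3) = 1848. Avoid both = 319770 − 155040 − 6552 + 1848 = 160026.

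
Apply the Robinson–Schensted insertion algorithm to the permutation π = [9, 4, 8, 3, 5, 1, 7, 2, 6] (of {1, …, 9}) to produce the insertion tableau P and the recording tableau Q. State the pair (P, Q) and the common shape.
P = [1, 2, 6] / [3, 5, 7] / [4, 8] / [9];  Q = [1, 3, 7] / [2, 5, 9] / [4, 8] / [6];  common shape = (3, 3, 2, 1)

Row-insert the values π_1, π_2, … into P one at a time, bumping the leftmost entry strictly greater than the inserted value down to the next row. The recording tableau Q records, in position (i, j), the step at which that cell was added to P.
  Insert 9 (step 1): P = [9];  Q = [1]
  Insert 4 (step 2): P = [4] / [9];  Q = [1] / [2]
  Insert 8 (step 3): P = [4, 8] / [9];  Q = [1, 3] / [2]
  Insert 3 (step 4): P = [3, 8] / [4] / [9];  Q = [1, 3] / [2] / [4]
  Insert 5 (step 5): P = [3, 5] / [4, 8] / [9];  Q = [1, 3] / [2, 5] / [4]
  Insert 1 (step 6): P = [1, 5] / [3, 8] / [4] / [9];  Q = [1, 3] / [2, 5] / [4] / [6]
  Insert 7 (step 7): P = [1, 5, 7] / [3, 8] / [4] / [9];  Q = [1, 3, 7] / [2, 5] / [4] / [6]
  Insert 2 (step 8): P = [1, 2, 7] / [3, 5] / [4, 8] / [9];  Q = [1, 3, 7] / [2, 5] / [4, 8] / [6]
  Insert 6 (step 9): P = [1, 2, 6] / [3, 5, 7] / [4, 8] / [9];  Q = [1, 3, 7] / [2, 5, 9] / [4, 8] / [6]
Final shape: (3, 3, 2, 1).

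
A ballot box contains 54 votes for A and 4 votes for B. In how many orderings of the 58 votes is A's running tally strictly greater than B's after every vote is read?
Strict-lead orderings = 365750

Total orderings of the 58 votes with 54 for A: C(58, 54) = 424270. By the Bertrand ballot formula (Cycle Lemma / reflection principle), the number of orderings in which A is strictly ahead of B throughout is (p − q)/(p + q) · C(p + q, p) = (54 − 4)/(54 + 4) · 424270 = 365750.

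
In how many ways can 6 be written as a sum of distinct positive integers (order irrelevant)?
q(6) = 4

List partitions of 6 into distinct parts: 6, 5+1, 4+2, 3+2+1. There are q(6) = 4. (Euler: this equals the number of odd-part partitions of 6.)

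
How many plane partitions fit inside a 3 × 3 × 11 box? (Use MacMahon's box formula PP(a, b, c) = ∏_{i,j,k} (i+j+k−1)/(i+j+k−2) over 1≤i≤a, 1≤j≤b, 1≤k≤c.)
PP(3, 3, 11) = 2318680

Evaluate the triple product over i = 1..3, j = 1..3, k = 1..11. The factors are (2/1) · (3/2) · (4/3) · (5/4) · (6/5) · (7/6) · (8/7) · (9/8) · … (99 factors total). The numerators and denominators telescope so the product is an integer; carrying out the multiplication exactly gives PP(3, 3, 11) = 2318680.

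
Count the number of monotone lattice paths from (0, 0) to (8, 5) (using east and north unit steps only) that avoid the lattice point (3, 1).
Number of paths = 783

Total paths from (0, 0) to (8, 5): C(13, 8) = 1287. Paths through (3, 1): (paths (0, 0) → (3, 1)) × (paths (3, 1) → (8, 5)) = C(4, 3) · C(9, 5) = 4 · 126 = 504. Avoidance count = 1287 − 504 = 783.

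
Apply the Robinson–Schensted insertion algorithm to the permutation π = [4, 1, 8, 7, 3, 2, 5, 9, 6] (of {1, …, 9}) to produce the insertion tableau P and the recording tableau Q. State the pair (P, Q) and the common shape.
P = [1, 2, 5, 6] / [3, 7, 9] / [4] / [8];  Q = [1, 3, 7, 8] / [2, 4, 9] / [5] / [6];  common shape = (4, 3, 1, 1)

Row-insert the values π_1, π_2, … into P one at a time, bumping the leftmost entry strictly greater than the inserted value down to the next row. The recording tableau Q records, in position (i, j), the step at which that cell was added to P.
  Insert 4 (step 1): P = [4];  Q = [1]
  Insert 1 (step 2): P = [1] / [4];  Q = [1] / [2]
  Insert 8 (step 3): P = [1, 8] / [4];  Q = [1, 3] / [2]
  Insert 7 (step 4): P = [1, 7] / [4, 8];  Q = [1, 3] / [2, 4]
  Insert 3 (step 5): P = [1, 3] / [4, 7] / [8];  Q = [1, 3] / [2, 4] / [5]
  Insert 2 (step 6): P = [1, 2] / [3, 7] / [4] / [8];  Q = [1, 3] / [2, 4] / [5] / [6]
  Insert 5 (step 7): P = [1, 2, 5] / [3, 7] / [4] / [8];  Q = [1, 3, 7] / [2, 4] / [5] / [6]
  Insert 9 (step 8): P = [1, 2, 5, 9] / [3, 7] / [4] / [8];  Q = [1, 3, 7, 8] / [2, 4] / [5] / [6]
  Insert 6 (step 9): P = [1, 2, 5, 6] / [3, 7, 9] / [4] / [8];  Q = [1, 3, 7, 8] / [2, 4, 9] / [5] / [6]
Final shape: (4, 3, 1, 1).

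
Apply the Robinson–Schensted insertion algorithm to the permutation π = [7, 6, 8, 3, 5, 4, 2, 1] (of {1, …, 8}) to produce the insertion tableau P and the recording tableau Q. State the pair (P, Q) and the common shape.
P = [1, 4] / [2, 8] / [3] / [5] / [6] / [7];  Q = [1, 3] / [2, 5] / [4] / [6] / [7] / [8];  common shape = (2, 2, 1, 1, 1, 1)

Row-insert the values π_1, π_2, … into P one at a time, bumping the leftmost entry strictly greater than the inserted value down to the next row. The recording tableau Q records, in position (i, j), the step at which that cell was added to P.
  Insert 7 (step 1): P = [7];  Q = [1]
  Insert 6 (step 2): P = [6] / [7];  Q = [1] / [2]
  Insert 8 (step 3): P = [6, 8] / [7];  Q = [1, 3] / [2]
  Insert 3 (step 4): P = [3, 8] / [6] / [7];  Q = [1, 3] / [2] / [4]
  Insert 5 (step 5): P = [3, 5] / [6, 8] / [7];  Q = [1, 3] / [2, 5] / [4]
  Insert 4 (step 6): P = [3, 4] / [5, 8] / [6] / [7];  Q = [1, 3] / [2, 5] / [4] / [6]
  Insert 2 (step 7): P = [2, 4] / [3, 8] / [5] / [6] / [7];  Q = [1, 3] / [2, 5] / [4] / [6] / [7]
  Insert 1 (step 8): P = [1, 4] / [2, 8] / [3] / [5] / [6] / [7];  Q = [1, 3] / [2, 5] / [4] / [6] / [7] / [8]
Final shape: (2, 2, 1, 1, 1, 1).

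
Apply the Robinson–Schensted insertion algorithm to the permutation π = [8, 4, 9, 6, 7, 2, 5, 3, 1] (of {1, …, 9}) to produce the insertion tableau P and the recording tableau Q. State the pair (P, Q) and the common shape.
P = [1, 3, 7] / [2, 5] / [4, 9] / [6] / [8];  Q = [1, 3, 5] / [2, 4] / [6, 7] / [8] / [9];  common shape = (3, 2, 2, 1, 1)

Row-insert the values π_1, π_2, … into P one at a time, bumping the leftmost entry strictly greater than the inserted value down to the next row. The recording tableau Q records, in position (i, j), the step at which that cell was added to P.
  Insert 8 (step 1): P = [8];  Q = [1]
  Insert 4 (step 2): P = [4] / [8];  Q = [1] / [2]
  Insert 9 (step 3): P = [4, 9] / [8];  Q = [1, 3] / [2]
  Insert 6 (step 4): P = [4, 6] / [8, 9];  Q = [1, 3] / [2, 4]
  Insert 7 (step 5): P = [4, 6, 7] / [8, 9];  Q = [1, 3, 5] / [2, 4]
  Insert 2 (step 6): P = [2, 6, 7] / [4, 9] / [8];  Q = [1, 3, 5] / [2, 4] / [6]
  Insert 5 (step 7): P = [2, 5, 7] / [4, 6] / [8, 9];  Q = [1, 3, 5] / [2, 4] / [6, 7]
  Insert 3 (step 8): P = [2, 3, 7] / [4, 5] / [6, 9] / [8];  Q = [1, 3, 5] / [2, 4] / [6, 7] / [8]
  Insert 1 (step 9): P = [1, 3, 7] / [2, 5] / [4, 9] / [6] / [8];  Q = [1, 3, 5] / [2, 4] / [6, 7] / [8] / [9]
Final shape: (3, 2, 2, 1, 1).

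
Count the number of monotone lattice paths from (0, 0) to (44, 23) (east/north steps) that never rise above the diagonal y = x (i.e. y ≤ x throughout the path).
Number of paths = 259456994787550560

By the reflection principle (André's argument), the number of monotone paths to (44, 23) with n ≤ m that never go above y = x is C(67, 44) − C(67, 45) = 530707489338171600 − 271250494550621040 = 259456994787550560.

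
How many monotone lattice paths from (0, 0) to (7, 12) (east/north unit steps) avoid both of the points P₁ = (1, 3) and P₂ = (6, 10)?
Number of paths = 15848

Inclusion–exclusion. Total paths: C(19, 7) = 50388. Through P₁: C(4, 1)·C(15, 6) = 20020. Through P₂: C(16, 6)·C(3, 1) = 24024. Since P₁ is strictly southwest of P₂, a monotone path through both must visit P₁ then P₂; paths through both = C(4, 1)·C(12, 5)·C(3, 1) = 9504. Avoid both = 50388 − 20020 − 24024 + 9504 = 15848.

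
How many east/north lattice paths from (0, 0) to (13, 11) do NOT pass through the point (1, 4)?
Number of paths = 2244204

Total paths from (0, 0) to (13, 11): C(24, 13) = 2496144. Paths through (1, 4): (paths (0, 0) → (1, 4)) × (paths (1, 4) → (13, 11)) = C(5, 1) · C(19, 12) = 5 · 50388 = 251940. Avoidance count = 2496144 − 251940 = 2244204.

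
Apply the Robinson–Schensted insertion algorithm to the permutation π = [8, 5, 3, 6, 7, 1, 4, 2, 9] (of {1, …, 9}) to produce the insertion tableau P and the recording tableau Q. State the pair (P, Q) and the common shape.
P = [1, 2, 7, 9] / [3, 4] / [5, 6] / [8];  Q = [1, 4, 5, 9] / [2, 7] / [3, 8] / [6];  common shape = (4, 2, 2, 1)

Row-insert the values π_1, π_2, … into P one at a time, bumping the leftmost entry strictly greater than the inserted value down to the next row. The recording tableau Q records, in position (i, j), the step at which that cell was added to P.
  Insert 8 (step 1): P = [8];  Q = [1]
  Insert 5 (step 2): P = [5] / [8];  Q = [1] / [2]
  Insert 3 (step 3): P = [3] / [5] / [8];  Q = [1] / [2] / [3]
  Insert 6 (step 4): P = [3, 6] / [5] / [8];  Q = [1, 4] / [2] / [3]
  Insert 7 (step 5): P = [3, 6, 7] / [5] / [8];  Q = [1, 4, 5] / [2] / [3]
  Insert 1 (step 6): P = [1, 6, 7] / [3] / [5] / [8];  Q = [1, 4, 5] / [2] / [3] / [6]
  Insert 4 (step 7): P = [1, 4, 7] / [3, 6] / [5] / [8];  Q = [1, 4, 5] / [2, 7] / [3] / [6]
  Insert 2 (step 8): P = [1, 2, 7] / [3, 4] / [5, 6] / [8];  Q = [1, 4, 5] / [2, 7] / [3, 8] / [6]
  Insert 9 (step 9): P = [1, 2, 7, 9] / [3, 4] / [5, 6] / [8];  Q = [1, 4, 5, 9] / [2, 7] / [3, 8] / [6]
Final shape: (4, 2, 2, 1).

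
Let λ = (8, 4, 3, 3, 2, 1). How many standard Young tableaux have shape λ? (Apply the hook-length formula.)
# SYT of shape (8, 4, 3, 3, 2, 1) = 664734000

Hook-length formula: f^λ = n! / Π hook(c), product over all cells c of the Young diagram. For λ = (8, 4, 3, 3, 2, 1), n = 21 boxes. Hook lengths by row (left-to-right, top-to-bottom): [13, 11, 9, 6, 4, 3, 2, 1]; [8, 6, 4, 1]; [6, 4, 2]; [5, 3, 1]; [3, 1]; [1]. Product of hooks = 76859228160. So f^λ = 21! / 76859228160 = 51090942171709440000 / 76859228160 = 664734000.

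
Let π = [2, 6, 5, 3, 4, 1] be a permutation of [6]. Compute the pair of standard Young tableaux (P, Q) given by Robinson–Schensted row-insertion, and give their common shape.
P = [1, 3, 4] / [2] / [5] / [6];  Q = [1, 2, 5] / [3] / [4] / [6];  common shape = (3, 1, 1, 1)

Row-insert the values π_1, π_2, … into P one at a time, bumping the leftmost entry strictly greater than the inserted value down to the next row. The recording tableau Q records, in position (i, j), the step at which that cell was added to P.
  Insert 2 (step 1): P = [2];  Q = [1]
  Insert 6 (step 2): P = [2, 6];  Q = [1, 2]
  Insert 5 (step 3): P = [2, 5] / [6];  Q = [1, 2] / [3]
  Insert 3 (step 4): P = [2, 3] / [5] / [6];  Q = [1, 2] / [3] / [4]
  Insert 4 (step 5): P = [2, 3, 4] / [5] / [6];  Q = [1, 2, 5] / [3] / [4]
  Insert 1 (step 6): P = [1, 3, 4] / [2] / [5] / [6];  Q = [1, 2, 5] / [3] / [4] / [6]
Final shape: (3, 1, 1, 1).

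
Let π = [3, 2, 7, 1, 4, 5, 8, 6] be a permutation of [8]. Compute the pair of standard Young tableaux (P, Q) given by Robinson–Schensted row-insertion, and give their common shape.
P = [1, 4, 5, 6] / [2, 7, 8] / [3];  Q = [1, 3, 6, 7] / [2, 5, 8] / [4];  common shape = (4, 3, 1)

Row-insert the values π_1, π_2, … into P one at a time, bumping the leftmost entry strictly greater than the inserted value down to the next row. The recording tableau Q records, in position (i, j), the step at which that cell was added to P.
  Insert 3 (step 1): P = [3];  Q = [1]
  Insert 2 (step 2): P = [2] / [3];  Q = [1] / [2]
  Insert 7 (step 3): P = [2, 7] / [3];  Q = [1, 3] / [2]
  Insert 1 (step 4): P = [1, 7] / [2] / [3];  Q = [1, 3] / [2] / [4]
  Insert 4 (step 5): P = [1, 4] / [2, 7] / [3];  Q = [1, 3] / [2, 5] / [4]
  Insert 5 (step 6): P = [1, 4, 5] / [2, 7] / [3];  Q = [1, 3, 6] / [2, 5] / [4]
  Insert 8 (step 7): P = [1, 4, 5, 8] / [2, 7] / [3];  Q = [1, 3, 6, 7] / [2, 5] / [4]
  Insert 6 (step 8): P = [1, 4, 5, 6] / [2, 7, 8] / [3];  Q = [1, 3, 6, 7] / [2, 5, 8] / [4]
Final shape: (4, 3, 1).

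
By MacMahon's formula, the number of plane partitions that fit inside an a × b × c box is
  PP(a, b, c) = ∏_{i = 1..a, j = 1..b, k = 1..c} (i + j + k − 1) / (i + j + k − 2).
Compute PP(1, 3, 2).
PP(1, 3, 2) = 10

Evaluate the triple product over i = 1..1, j = 1..3, k = 1..2. The factors are (2/1) · (3/2) · (3/2) · (4/3) · (4/3) · (5/4). The numerators and denominators telescope so the product is an integer; carrying out the multiplication exactly gives PP(1, 3, 2) = 10.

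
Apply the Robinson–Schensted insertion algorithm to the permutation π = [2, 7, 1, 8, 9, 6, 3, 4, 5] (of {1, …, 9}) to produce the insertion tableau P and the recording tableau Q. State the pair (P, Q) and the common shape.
P = [1, 3, 4, 5] / [2, 6, 8, 9] / [7];  Q = [1, 2, 4, 5] / [3, 6, 8, 9] / [7];  common shape = (4, 4, 1)

Row-insert the values π_1, π_2, … into P one at a time, bumping the leftmost entry strictly greater than the inserted value down to the next row. The recording tableau Q records, in position (i, j), the step at which that cell was added to P.
  Insert 2 (step 1): P = [2];  Q = [1]
  Insert 7 (step 2): P = [2, 7];  Q = [1, 2]
  Insert 1 (step 3): P = [1, 7] / [2];  Q = [1, 2] / [3]
  Insert 8 (step 4): P = [1, 7, 8] / [2];  Q = [1, 2, 4] / [3]
  Insert 9 (step 5): P = [1, 7, 8, 9] / [2];  Q = [1, 2, 4, 5] / [3]
  Insert 6 (step 6): P = [1, 6, 8, 9] / [2, 7];  Q = [1, 2, 4, 5] / [3, 6]
  Insert 3 (step 7): P = [1, 3, 8, 9] / [2, 6] / [7];  Q = [1, 2, 4, 5] / [3, 6] / [7]
  Insert 4 (step 8): P = [1, 3, 4, 9] / [2, 6, 8] / [7];  Q = [1, 2, 4, 5] / [3, 6, 8] / [7]
  Insert 5 (step 9): P = [1, 3, 4, 5] / [2, 6, 8, 9] / [7];  Q = [1, 2, 4, 5] / [3, 6, 8, 9] / [7]
Final shape: (4, 4, 1).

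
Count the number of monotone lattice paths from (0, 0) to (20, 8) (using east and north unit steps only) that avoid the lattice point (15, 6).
Number of paths = 1968561

Total paths from (0, 0) to (20, 8): C(28, 20) = 3108105. Paths through (15, 6): (paths (0, 0) → (15, 6)) × (paths (15, 6) → (20, 8)) = C(21, 15) · C(7, 5) = 54264 · 21 = 1139544. Avoidance count = 3108105 − 1139544 = 1968561.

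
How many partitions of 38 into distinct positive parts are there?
q(38) = 864

A partition into distinct parts is a strictly decreasing sequence summing to n. The recurrence d(n, m) = d(n, m−1) + d(n−m, m−1) (use part m at most once) with q(n) = d(n, n) gives q(38) = 864. (Euler's theorem: # distinct-part partitions = # odd-part partitions.)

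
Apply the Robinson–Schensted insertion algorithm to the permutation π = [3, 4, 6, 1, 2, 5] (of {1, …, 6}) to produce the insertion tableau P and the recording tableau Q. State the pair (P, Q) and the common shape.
P = [1, 2, 5] / [3, 4, 6];  Q = [1, 2, 3] / [4, 5, 6];  common shape = (3, 3)

Row-insert the values π_1, π_2, … into P one at a time, bumping the leftmost entry strictly greater than the inserted value down to the next row. The recording tableau Q records, in position (i, j), the step at which that cell was added to P.
  Insert 3 (step 1): P = [3];  Q = [1]
  Insert 4 (step 2): P = [3, 4];  Q = [1, 2]
  Insert 6 (step 3): P = [3, 4, 6];  Q = [1, 2, 3]
  Insert 1 (step 4): P = [1, 4, 6] / [3];  Q = [1, 2, 3] / [4]
  Insert 2 (step 5): P = [1, 2, 6] / [3, 4];  Q = [1, 2, 3] / [4, 5]
  Insert 5 (step 6): P = [1, 2, 5] / [3, 4, 6];  Q = [1, 2, 3] / [4, 5, 6]
Final shape: (3, 3).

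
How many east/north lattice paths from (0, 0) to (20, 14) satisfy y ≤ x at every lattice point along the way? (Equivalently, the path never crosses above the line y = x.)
Number of paths = 463991880

By the reflection principle (André's argument), the number of monotone paths to (20, 14) with n ≤ m that never go above y = x is C(34, 20) − C(34, 21) = 1391975640 − 927983760 = 463991880.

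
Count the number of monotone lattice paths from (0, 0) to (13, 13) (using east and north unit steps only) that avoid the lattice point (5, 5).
Number of paths = 7157360

Total paths from (0, 0) to (13, 13): C(26, 13) = 10400600. Paths through (5, 5): (paths (0, 0) → (5, 5)) × (paths (5, 5) → (13, 13)) = C(10, 5) · C(16, 8) = 252 · 12870 = 3243240. Avoidance count = 10400600 − 3243240 = 7157360.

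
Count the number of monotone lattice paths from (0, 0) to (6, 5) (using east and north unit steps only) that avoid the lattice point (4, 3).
Number of paths = 252

Total paths from (0, 0) to (6, 5): C(11, 6) = 462. Paths through (4, 3): (paths (0, 0) → (4, 3)) × (paths (4, 3) → (6, 5)) = C(7, 4) · C(4, 2) = 35 · 6 = 210. Avoidance count = 462 − 210 = 252.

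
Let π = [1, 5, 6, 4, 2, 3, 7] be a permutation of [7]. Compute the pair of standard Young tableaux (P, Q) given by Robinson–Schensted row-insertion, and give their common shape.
P = [1, 2, 3, 7] / [4, 6] / [5];  Q = [1, 2, 3, 7] / [4, 6] / [5];  common shape = (4, 2, 1)

Row-insert the values π_1, π_2, … into P one at a time, bumping the leftmost entry strictly greater than the inserted value down to the next row. The recording tableau Q records, in position (i, j), the step at which that cell was added to P.
  Insert 1 (step 1): P = [1];  Q = [1]
  Insert 5 (step 2): P = [1, 5];  Q = [1, 2]
  Insert 6 (step 3): P = [1, 5, 6];  Q = [1, 2, 3]
  Insert 4 (step 4): P = [1, 4, 6] / [5];  Q = [1, 2, 3] / [4]
  Insert 2 (step 5): P = [1, 2, 6] / [4] / [5];  Q = [1, 2, 3] / [4] / [5]
  Insert 3 (step 6): P = [1, 2, 3] / [4, 6] / [5];  Q = [1, 2, 3] / [4, 6] / [5]
  Insert 7 (step 7): P = [1, 2, 3, 7] / [4, 6] / [5];  Q = [1, 2, 3, 7] / [4, 6] / [5]
Final shape: (4, 2, 1).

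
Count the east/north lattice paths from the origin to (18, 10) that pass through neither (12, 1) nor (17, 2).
Number of paths = 13057208

Inclusion–exclusion. Total paths: C(28, 18) = 13123110. Through P₁: C(13, 12)·C(15, 6) = 65065. Through P₂: C(19, 17)·C(9, 1) = 1539. Since P₁ is strictly southwest of P₂, a monotone path through both must visit P₁ then P₂; paths through both = C(13, 12)·C(6, 5)·C(9, 1) = 702. Avoid both = 13123110 − 65065 − 1539 + 702 = 13057208.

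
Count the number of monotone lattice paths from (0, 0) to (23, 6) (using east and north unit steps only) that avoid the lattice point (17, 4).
Number of paths = 307440

Total paths from (0, 0) to (23, 6): C(29, 23) = 475020. Paths through (17, 4): (paths (0, 0) → (17, 4)) × (paths (17, 4) → (23, 6)) = C(21, 17) · C(8, 6) = 5985 · 28 = 167580. Avoidance count = 475020 − 167580 = 307440.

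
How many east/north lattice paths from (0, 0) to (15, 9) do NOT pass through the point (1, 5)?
Number of paths = 1289144

Total paths from (0, 0) to (15, 9): C(24, 15) = 1307504. Paths through (1, 5): (paths (0, 0) → (1, 5)) × (paths (1, 5) → (15, 9)) = C(6, 1) · C(18, 14) = 6 · 3060 = 18360. Avoidance count = 1307504 − 18360 = 1289144.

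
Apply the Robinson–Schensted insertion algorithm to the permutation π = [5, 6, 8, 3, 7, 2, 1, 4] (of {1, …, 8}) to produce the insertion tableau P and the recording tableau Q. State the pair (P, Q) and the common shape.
P = [1, 4, 7] / [2, 6] / [3, 8] / [5];  Q = [1, 2, 3] / [4, 5] / [6, 8] / [7];  common shape = (3, 2, 2, 1)

Row-insert the values π_1, π_2, … into P one at a time, bumping the leftmost entry strictly greater than the inserted value down to the next row. The recording tableau Q records, in position (i, j), the step at which that cell was added to P.
  Insert 5 (step 1): P = [5];  Q = [1]
  Insert 6 (step 2): P = [5, 6];  Q = [1, 2]
  Insert 8 (step 3): P = [5, 6, 8];  Q = [1, 2, 3]
  Insert 3 (step 4): P = [3, 6, 8] / [5];  Q = [1, 2, 3] / [4]
  Insert 7 (step 5): P = [3, 6, 7] / [5, 8];  Q = [1, 2, 3] / [4, 5]
  Insert 2 (step 6): P = [2, 6, 7] / [3, 8] / [5];  Q = [1, 2, 3] / [4, 5] / [6]
  Insert 1 (step 7): P = [1, 6, 7] / [2, 8] / [3] / [5];  Q = [1, 2, 3] / [4, 5] / [6] / [7]
  Insert 4 (step 8): P = [1, 4, 7] / [2, 6] / [3, 8] / [5];  Q = [1, 2, 3] / [4, 5] / [6, 8] / [7]
Final shape: (3, 2, 2, 1).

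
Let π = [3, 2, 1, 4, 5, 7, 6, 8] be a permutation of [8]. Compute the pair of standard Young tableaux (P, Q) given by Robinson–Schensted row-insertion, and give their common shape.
P = [1, 4, 5, 6, 8] / [2, 7] / [3];  Q = [1, 4, 5, 6, 8] / [2, 7] / [3];  common shape = (5, 2, 1)

Row-insert the values π_1, π_2, … into P one at a time, bumping the leftmost entry strictly greater than the inserted value down to the next row. The recording tableau Q records, in position (i, j), the step at which that cell was added to P.
  Insert 3 (step 1): P = [3];  Q = [1]
  Insert 2 (step 2): P = [2] / [3];  Q = [1] / [2]
  Insert 1 (step 3): P = [1] / [2] / [3];  Q = [1] / [2] / [3]
  Insert 4 (step 4): P = [1, 4] / [2] / [3];  Q = [1, 4] / [2] / [3]
  Insert 5 (step 5): P = [1, 4, 5] / [2] / [3];  Q = [1, 4, 5] / [2] / [3]
  Insert 7 (step 6): P = [1, 4, 5, 7] / [2] / [3];  Q = [1, 4, 5, 6] / [2] / [3]
  Insert 6 (step 7): P = [1, 4, 5, 6] / [2, 7] / [3];  Q = [1, 4, 5, 6] / [2, 7] / [3]
  Insert 8 (step 8): P = [1, 4, 5, 6, 8] / [2, 7] / [3];  Q = [1, 4, 5, 6, 8] / [2, 7] / [3]
Final shape: (5, 2, 1).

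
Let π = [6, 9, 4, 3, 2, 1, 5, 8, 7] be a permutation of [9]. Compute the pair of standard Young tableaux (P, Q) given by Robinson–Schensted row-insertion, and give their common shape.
P = [1, 5, 7] / [2, 8] / [3, 9] / [4] / [6];  Q = [1, 2, 8] / [3, 7] / [4, 9] / [5] / [6];  common shape = (3, 2, 2, 1, 1)

Row-insert the values π_1, π_2, … into P one at a time, bumping the leftmost entry strictly greater than the inserted value down to the next row. The recording tableau Q records, in position (i, j), the step at which that cell was added to P.
  Insert 6 (step 1): P = [6];  Q = [1]
  Insert 9 (step 2): P = [6, 9];  Q = [1, 2]
  Insert 4 (step 3): P = [4, 9] / [6];  Q = [1, 2] / [3]
  Insert 3 (step 4): P = [3, 9] / [4] / [6];  Q = [1, 2] / [3] / [4]
  Insert 2 (step 5): P = [2, 9] / [3] / [4] / [6];  Q = [1, 2] / [3] / [4] / [5]
  Insert 1 (step 6): P = [1, 9] / [2] / [3] / [4] / [6];  Q = [1, 2] / [3] / [4] / [5] / [6]
  Insert 5 (step 7): P = [1, 5] / [2, 9] / [3] / [4] / [6];  Q = [1, 2] / [3, 7] / [4] / [5] / [6]
  Insert 8 (step 8): P = [1, 5, 8] / [2, 9] / [3] / [4] / [6];  Q = [1, 2, 8] / [3, 7] / [4] / [5] / [6]
  Insert 7 (step 9): P = [1, 5, 7] / [2, 8] / [3, 9] / [4] / [6];  Q = [1, 2, 8] / [3, 7] / [4, 9] / [5] / [6]
Final shape: (3, 2, 2, 1, 1).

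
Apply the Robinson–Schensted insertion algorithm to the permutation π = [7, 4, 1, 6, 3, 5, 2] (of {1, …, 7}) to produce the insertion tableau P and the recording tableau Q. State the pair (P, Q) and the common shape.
P = [1, 2, 5] / [3, 6] / [4] / [7];  Q = [1, 4, 6] / [2, 5] / [3] / [7];  common shape = (3, 2, 1, 1)

Row-insert the values π_1, π_2, … into P one at a time, bumping the leftmost entry strictly greater than the inserted value down to the next row. The recording tableau Q records, in position (i, j), the step at which that cell was added to P.
  Insert 7 (step 1): P = [7];  Q = [1]
  Insert 4 (step 2): P = [4] / [7];  Q = [1] / [2]
  Insert 1 (step 3): P = [1] / [4] / [7];  Q = [1] / [2] / [3]
  Insert 6 (step 4): P = [1, 6] / [4] / [7];  Q = [1, 4] / [2] / [3]
  Insert 3 (step 5): P = [1, 3] / [4, 6] / [7];  Q = [1, 4] / [2, 5] / [3]
  Insert 5 (step 6): P = [1, 3, 5] / [4, 6] / [7];  Q = [1, 4, 6] / [2, 5] / [3]
  Insert 2 (step 7): P = [1, 2, 5] / [3, 6] / [4] / [7];  Q = [1, 4, 6] / [2, 5] / [3] / [7]
Final shape: (3, 2, 1, 1).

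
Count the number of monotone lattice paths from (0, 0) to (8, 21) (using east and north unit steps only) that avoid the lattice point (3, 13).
Number of paths = 3571425

Total paths from (0, 0) to (8, 21): C(29, 8) = 4292145. Paths through (3, 13): (paths (0, 0) → (3, 13)) × (paths (3, 13) → (8, 21)) = C(16, 3) · C(13, 5) = 560 · 1287 = 720720. Avoidance count = 4292145 − 720720 = 3571425.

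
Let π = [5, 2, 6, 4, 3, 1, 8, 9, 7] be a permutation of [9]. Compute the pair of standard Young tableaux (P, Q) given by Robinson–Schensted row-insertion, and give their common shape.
P = [1, 3, 7, 9] / [2, 6, 8] / [4] / [5];  Q = [1, 3, 7, 8] / [2, 4, 9] / [5] / [6];  common shape = (4, 3, 1, 1)

Row-insert the values π_1, π_2, … into P one at a time, bumping the leftmost entry strictly greater than the inserted value down to the next row. The recording tableau Q records, in position (i, j), the step at which that cell was added to P.
  Insert 5 (step 1): P = [5];  Q = [1]
  Insert 2 (step 2): P = [2] / [5];  Q = [1] / [2]
  Insert 6 (step 3): P = [2, 6] / [5];  Q = [1, 3] / [2]
  Insert 4 (step 4): P = [2, 4] / [5, 6];  Q = [1, 3] / [2, 4]
  Insert 3 (step 5): P = [2, 3] / [4, 6] / [5];  Q = [1, 3] / [2, 4] / [5]
  Insert 1 (step 6): P = [1, 3] / [2, 6] / [4] / [5];  Q = [1, 3] / [2, 4] / [5] / [6]
  Insert 8 (step 7): P = [1, 3, 8] / [2, 6] / [4] / [5];  Q = [1, 3, 7] / [2, 4] / [5] / [6]
  Insert 9 (step 8): P = [1, 3, 8, 9] / [2, 6] / [4] / [5];  Q = [1, 3, 7, 8] / [2, 4] / [5] / [6]
  Insert 7 (step 9): P = [1, 3, 7, 9] / [2, 6, 8] / [4] / [5];  Q = [1, 3, 7, 8] / [2, 4, 9] / [5] / [6]
Final shape: (4, 3, 1, 1).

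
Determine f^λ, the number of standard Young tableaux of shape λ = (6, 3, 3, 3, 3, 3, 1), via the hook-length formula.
# SYT of shape (6, 3, 3, 3, 3, 3, 1) = 298750452

Hook-length formula: f^λ = n! / Π hook(c), product over all cells c of the Young diagram. For λ = (6, 3, 3, 3, 3, 3, 1), n = 22 boxes. Hook lengths by row (left-to-right, top-to-bottom): [12, 10, 9, 3, 2, 1]; [8, 6, 5]; [7, 5, 4]; [6, 4, 3]; [5, 3, 2]; [4, 2, 1]; [1]. Product of hooks = 3762339840000. So f^λ = 22! / 3762339840000 = 1124000727777607680000 / 3762339840000 = 298750452.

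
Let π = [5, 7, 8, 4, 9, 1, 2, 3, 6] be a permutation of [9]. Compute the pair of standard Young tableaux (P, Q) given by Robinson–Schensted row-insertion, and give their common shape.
P = [1, 2, 3, 6] / [4, 7, 8, 9] / [5];  Q = [1, 2, 3, 5] / [4, 7, 8, 9] / [6];  common shape = (4, 4, 1)

Row-insert the values π_1, π_2, … into P one at a time, bumping the leftmost entry strictly greater than the inserted value down to the next row. The recording tableau Q records, in position (i, j), the step at which that cell was added to P.
  Insert 5 (step 1): P = [5];  Q = [1]
  Insert 7 (step 2): P = [5, 7];  Q = [1, 2]
  Insert 8 (step 3): P = [5, 7, 8];  Q = [1, 2, 3]
  Insert 4 (step 4): P = [4, 7, 8] / [5];  Q = [1, 2, 3] / [4]
  Insert 9 (step 5): P = [4, 7, 8, 9] / [5];  Q = [1, 2, 3, 5] / [4]
  Insert 1 (step 6): P = [1, 7, 8, 9] / [4] / [5];  Q = [1, 2, 3, 5] / [4] / [6]
  Insert 2 (step 7): P = [1, 2, 8, 9] / [4, 7] / [5];  Q = [1, 2, 3, 5] / [4, 7] / [6]
  Insert 3 (step 8): P = [1, 2, 3, 9] / [4, 7, 8] / [5];  Q = [1, 2, 3, 5] / [4, 7, 8] / [6]
  Insert 6 (step 9): P = [1, 2, 3, 6] / [4, 7, 8, 9] / [5];  Q = [1, 2, 3, 5] / [4, 7, 8, 9] / [6]
Final shape: (4, 4, 1).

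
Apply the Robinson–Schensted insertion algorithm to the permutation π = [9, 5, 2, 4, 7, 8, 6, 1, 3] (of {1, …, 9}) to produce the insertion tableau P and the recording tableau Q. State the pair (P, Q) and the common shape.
P = [1, 3, 6, 8] / [2, 4] / [5, 7] / [9];  Q = [1, 4, 5, 6] / [2, 7] / [3, 9] / [8];  common shape = (4, 2, 2, 1)

Row-insert the values π_1, π_2, … into P one at a time, bumping the leftmost entry strictly greater than the inserted value down to the next row. The recording tableau Q records, in position (i, j), the step at which that cell was added to P.
  Insert 9 (step 1): P = [9];  Q = [1]
  Insert 5 (step 2): P = [5] / [9];  Q = [1] / [2]
  Insert 2 (step 3): P = [2] / [5] / [9];  Q = [1] / [2] / [3]
  Insert 4 (step 4): P = [2, 4] / [5] / [9];  Q = [1, 4] / [2] / [3]
  Insert 7 (step 5): P = [2, 4, 7] / [5] / [9];  Q = [1, 4, 5] / [2] / [3]
  Insert 8 (step 6): P = [2, 4, 7, 8] / [5] / [9];  Q = [1, 4, 5, 6] / [2] / [3]
  Insert 6 (step 7): P = [2, 4, 6, 8] / [5, 7] / [9];  Q = [1, 4, 5, 6] / [2, 7] / [3]
  Insert 1 (step 8): P = [1, 4, 6, 8] / [2, 7] / [5] / [9];  Q = [1, 4, 5, 6] / [2, 7] / [3] / [8]
  Insert 3 (step 9): P = [1, 3, 6, 8] / [2, 4] / [5, 7] / [9];  Q = [1, 4, 5, 6] / [2, 7] / [3, 9] / [8]
Final shape: (4, 2, 2, 1).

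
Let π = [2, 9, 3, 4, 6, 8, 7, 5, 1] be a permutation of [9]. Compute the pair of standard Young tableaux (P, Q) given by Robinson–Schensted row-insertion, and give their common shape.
P = [1, 3, 4, 5, 7] / [2] / [6] / [8] / [9];  Q = [1, 2, 4, 5, 6] / [3] / [7] / [8] / [9];  common shape = (5, 1, 1, 1, 1)

Row-insert the values π_1, π_2, … into P one at a time, bumping the leftmost entry strictly greater than the inserted value down to the next row. The recording tableau Q records, in position (i, j), the step at which that cell was added to P.
  Insert 2 (step 1): P = [2];  Q = [1]
  Insert 9 (step 2): P = [2, 9];  Q = [1, 2]
  Insert 3 (step 3): P = [2, 3] / [9];  Q = [1, 2] / [3]
  Insert 4 (step 4): P = [2, 3, 4] / [9];  Q = [1, 2, 4] / [3]
  Insert 6 (step 5): P = [2, 3, 4, 6] / [9];  Q = [1, 2, 4, 5] / [3]
  Insert 8 (step 6): P = [2, 3, 4, 6, 8] / [9];  Q = [1, 2, 4, 5, 6] / [3]
  Insert 7 (step 7): P = [2, 3, 4, 6, 7] / [8] / [9];  Q = [1, 2, 4, 5, 6] / [3] / [7]
  Insert 5 (step 8): P = [2, 3, 4, 5, 7] / [6] / [8] / [9];  Q = [1, 2, 4, 5, 6] / [3] / [7] / [8]
  Insert 1 (step 9): P = [1, 3, 4, 5, 7] / [2] / [6] / [8] / [9];  Q = [1, 2, 4, 5, 6] / [3] / [7] / [8] / [9]
Final shape: (5, 1, 1, 1, 1).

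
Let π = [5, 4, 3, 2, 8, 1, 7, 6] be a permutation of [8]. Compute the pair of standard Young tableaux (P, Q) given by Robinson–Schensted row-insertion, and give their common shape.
P = [1, 6] / [2, 7] / [3, 8] / [4] / [5];  Q = [1, 5] / [2, 7] / [3, 8] / [4] / [6];  common shape = (2, 2, 2, 1, 1)

Row-insert the values π_1, π_2, … into P one at a time, bumping the leftmost entry strictly greater than the inserted value down to the next row. The recording tableau Q records, in position (i, j), the step at which that cell was added to P.
  Insert 5 (step 1): P = [5];  Q = [1]
  Insert 4 (step 2): P = [4] / [5];  Q = [1] / [2]
  Insert 3 (step 3): P = [3] / [4] / [5];  Q = [1] / [2] / [3]
  Insert 2 (step 4): P = [2] / [3] / [4] / [5];  Q = [1] / [2] / [3] / [4]
  Insert 8 (step 5): P = [2, 8] / [3] / [4] / [5];  Q = [1, 5] / [2] / [3] / [4]
  Insert 1 (step 6): P = [1, 8] / [2] / [3] / [4] / [5];  Q = [1, 5] / [2] / [3] / [4] / [6]
  Insert 7 (step 7): P = [1, 7] / [2, 8] / [3] / [4] / [5];  Q = [1, 5] / [2, 7] / [3] / [4] / [6]
  Insert 6 (step 8): P = [1, 6] / [2, 7] / [3, 8] / [4] / [5];  Q = [1, 5] / [2, 7] / [3, 8] / [4] / [6]
Final shape: (2, 2, 2, 1, 1).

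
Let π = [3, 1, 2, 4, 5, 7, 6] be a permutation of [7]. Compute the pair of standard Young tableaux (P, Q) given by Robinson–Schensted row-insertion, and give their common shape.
P = [1, 2, 4, 5, 6] / [3, 7];  Q = [1, 3, 4, 5, 6] / [2, 7];  common shape = (5, 2)

Row-insert the values π_1, π_2, … into P one at a time, bumping the leftmost entry strictly greater than the inserted value down to the next row. The recording tableau Q records, in position (i, j), the step at which that cell was added to P.
  Insert 3 (step 1): P = [3];  Q = [1]
  Insert 1 (step 2): P = [1] / [3];  Q = [1] / [2]
  Insert 2 (step 3): P = [1, 2] / [3];  Q = [1, 3] / [2]
  Insert 4 (step 4): P = [1, 2, 4] / [3];  Q = [1, 3, 4] / [2]
  Insert 5 (step 5): P = [1, 2, 4, 5] / [3];  Q = [1, 3, 4, 5] / [2]
  Insert 7 (step 6): P = [1, 2, 4, 5, 7] / [3];  Q = [1, 3, 4, 5, 6] / [2]
  Insert 6 (step 7): P = [1, 2, 4, 5, 6] / [3, 7];  Q = [1, 3, 4, 5, 6] / [2, 7]
Final shape: (5, 2).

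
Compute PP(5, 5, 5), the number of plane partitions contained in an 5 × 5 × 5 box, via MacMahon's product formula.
PP(5, 5, 5) = 267227532

Evaluate the triple product over i = 1..5, j = 1..5, k = 1..5. The factors are (2/1) · (3/2) · (4/3) · (5/4) · (6/5) · (3/2) · (4/3) · (5/4) · … (125 factors total). The numerators and denominators telescope so the product is an integer; carrying out the multiplication exactly gives PP(5, 5, 5) = 267227532.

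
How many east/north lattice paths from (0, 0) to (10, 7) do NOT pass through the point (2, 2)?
Number of paths = 11726

Total paths from (0, 0) to (10, 7): C(17, 10) = 19448. Paths through (2, 2): (paths (0, 0) → (2, 2)) × (paths (2, 2) → (10, 7)) = C(4, 2) · C(13, 8) = 6 · 1287 = 7722. Avoidance count = 19448 − 7722 = 11726.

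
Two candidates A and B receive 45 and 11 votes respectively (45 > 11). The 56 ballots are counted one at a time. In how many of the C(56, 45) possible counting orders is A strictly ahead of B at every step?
Strict-lead orderings = 90404916420

Total orderings of the 56 votes with 45 for A: C(56, 45) = 148902215280. By the Bertrand ballot formula (Cycle Lemma / reflection principle), the number of orderings in which A is strictly ahead of B throughout is (p − q)/(p + q) · C(p + q, p) = (45 − 11)/(45 + 11) · 148902215280 = 90404916420.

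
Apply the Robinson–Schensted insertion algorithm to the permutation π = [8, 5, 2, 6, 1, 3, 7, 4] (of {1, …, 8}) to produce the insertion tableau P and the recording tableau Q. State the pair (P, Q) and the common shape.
P = [1, 3, 4] / [2, 6, 7] / [5] / [8];  Q = [1, 4, 7] / [2, 6, 8] / [3] / [5];  common shape = (3, 3, 1, 1)

Row-insert the values π_1, π_2, … into P one at a time, bumping the leftmost entry strictly greater than the inserted value down to the next row. The recording tableau Q records, in position (i, j), the step at which that cell was added to P.
  Insert 8 (step 1): P = [8];  Q = [1]
  Insert 5 (step 2): P = [5] / [8];  Q = [1] / [2]
  Insert 2 (step 3): P = [2] / [5] / [8];  Q = [1] / [2] / [3]
  Insert 6 (step 4): P = [2, 6] / [5] / [8];  Q = [1, 4] / [2] / [3]
  Insert 1 (step 5): P = [1, 6] / [2] / [5] / [8];  Q = [1, 4] / [2] / [3] / [5]
  Insert 3 (step 6): P = [1, 3] / [2, 6] / [5] / [8];  Q = [1, 4] / [2, 6] / [3] / [5]
  Insert 7 (step 7): P = [1, 3, 7] / [2, 6] / [5] / [8];  Q = [1, 4, 7] / [2, 6] / [3] / [5]
  Insert 4 (step 8): P = [1, 3, 4] / [2, 6, 7] / [5] / [8];  Q = [1, 4, 7] / [2, 6, 8] / [3] / [5]
Final shape: (3, 3, 1, 1).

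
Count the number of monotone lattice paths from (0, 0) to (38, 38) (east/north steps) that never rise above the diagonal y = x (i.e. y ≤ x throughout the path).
Number of paths = 176733862787006701400

By the reflection principle (André's argument), the number of monotone paths to (38, 38) with n ≤ m that never go above y = x is C(76, 38) − C(76, 39) = 6892620648693261354600 − 6715886785906254653200 = 176733862787006701400.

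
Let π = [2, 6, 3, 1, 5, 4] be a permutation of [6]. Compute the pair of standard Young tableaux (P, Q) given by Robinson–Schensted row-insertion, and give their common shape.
P = [1, 3, 4] / [2, 5] / [6];  Q = [1, 2, 5] / [3, 6] / [4];  common shape = (3, 2, 1)

Row-insert the values π_1, π_2, … into P one at a time, bumping the leftmost entry strictly greater than the inserted value down to the next row. The recording tableau Q records, in position (i, j), the step at which that cell was added to P.
  Insert 2 (step 1): P = [2];  Q = [1]
  Insert 6 (step 2): P = [2, 6];  Q = [1, 2]
  Insert 3 (step 3): P = [2, 3] / [6];  Q = [1, 2] / [3]
  Insert 1 (step 4): P = [1, 3] / [2] / [6];  Q = [1, 2] / [3] / [4]
  Insert 5 (step 5): P = [1, 3, 5] / [2] / [6];  Q = [1, 2, 5] / [3] / [4]
  Insert 4 (step 6): P = [1, 3, 4] / [2, 5] / [6];  Q = [1, 2, 5] / [3, 6] / [4]
Final shape: (3, 2, 1).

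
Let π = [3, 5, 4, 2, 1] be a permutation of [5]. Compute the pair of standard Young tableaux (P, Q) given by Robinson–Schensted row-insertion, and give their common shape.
P = [1, 4] / [2] / [3] / [5];  Q = [1, 2] / [3] / [4] / [5];  common shape = (2, 1, 1, 1)

Row-insert the values π_1, π_2, … into P one at a time, bumping the leftmost entry strictly greater than the inserted value down to the next row. The recording tableau Q records, in position (i, j), the step at which that cell was added to P.
  Insert 3 (step 1): P = [3];  Q = [1]
  Insert 5 (step 2): P = [3, 5];  Q = [1, 2]
  Insert 4 (step 3): P = [3, 4] / [5];  Q = [1, 2] / [3]
  Insert 2 (step 4): P = [2, 4] / [3] / [5];  Q = [1, 2] / [3] / [4]
  Insert 1 (step 5): P = [1, 4] / [2] / [3] / [5];  Q = [1, 2] / [3] / [4] / [5]
Final shape: (2, 1, 1, 1).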